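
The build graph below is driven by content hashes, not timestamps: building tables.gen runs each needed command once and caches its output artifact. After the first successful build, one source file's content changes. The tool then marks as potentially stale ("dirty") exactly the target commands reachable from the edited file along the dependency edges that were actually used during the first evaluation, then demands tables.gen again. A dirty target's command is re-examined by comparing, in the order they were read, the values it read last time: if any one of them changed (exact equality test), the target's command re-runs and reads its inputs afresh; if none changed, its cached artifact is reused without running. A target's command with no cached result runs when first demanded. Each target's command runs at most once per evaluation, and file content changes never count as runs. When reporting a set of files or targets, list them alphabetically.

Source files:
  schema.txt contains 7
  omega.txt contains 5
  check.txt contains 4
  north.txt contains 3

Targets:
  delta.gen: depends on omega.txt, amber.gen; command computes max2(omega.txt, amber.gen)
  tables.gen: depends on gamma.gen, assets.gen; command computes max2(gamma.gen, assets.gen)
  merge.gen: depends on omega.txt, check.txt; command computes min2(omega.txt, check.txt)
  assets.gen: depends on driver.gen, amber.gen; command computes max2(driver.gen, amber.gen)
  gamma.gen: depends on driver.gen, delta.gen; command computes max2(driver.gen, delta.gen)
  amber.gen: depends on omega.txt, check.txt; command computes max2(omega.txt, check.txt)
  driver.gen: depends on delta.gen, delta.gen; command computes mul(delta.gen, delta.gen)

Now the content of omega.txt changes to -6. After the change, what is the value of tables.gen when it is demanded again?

tables.gen now evaluates to 16.

Initial pass — values computed on the first demand:
  amber.gen = max2(5, 4) = 5
  delta.gen = max2(5, 5) = 5
  driver.gen = mul(5, 5) = 25
  assets.gen = max2(25, 5) = 25
  gamma.gen = max2(25, 5) = 25
  tables.gen = max2(25, 25) = 25

Second demand — change propagation:
  amber.gen: re-runs because omega.txt 5->-6; new result 4.
  delta.gen: re-runs because omega.txt 5->-6; amber.gen 5->4; new result 4.
  driver.gen: re-runs because delta.gen 5->4; delta.gen 5->4; new result 16.
  assets.gen: re-runs because driver.gen 25->16; amber.gen 5->4; new result 16.
  gamma.gen: re-runs because driver.gen 25->16; delta.gen 5->4; new result 16.
  tables.gen: re-runs because gamma.gen 25->16; assets.gen 25->16; new result 16.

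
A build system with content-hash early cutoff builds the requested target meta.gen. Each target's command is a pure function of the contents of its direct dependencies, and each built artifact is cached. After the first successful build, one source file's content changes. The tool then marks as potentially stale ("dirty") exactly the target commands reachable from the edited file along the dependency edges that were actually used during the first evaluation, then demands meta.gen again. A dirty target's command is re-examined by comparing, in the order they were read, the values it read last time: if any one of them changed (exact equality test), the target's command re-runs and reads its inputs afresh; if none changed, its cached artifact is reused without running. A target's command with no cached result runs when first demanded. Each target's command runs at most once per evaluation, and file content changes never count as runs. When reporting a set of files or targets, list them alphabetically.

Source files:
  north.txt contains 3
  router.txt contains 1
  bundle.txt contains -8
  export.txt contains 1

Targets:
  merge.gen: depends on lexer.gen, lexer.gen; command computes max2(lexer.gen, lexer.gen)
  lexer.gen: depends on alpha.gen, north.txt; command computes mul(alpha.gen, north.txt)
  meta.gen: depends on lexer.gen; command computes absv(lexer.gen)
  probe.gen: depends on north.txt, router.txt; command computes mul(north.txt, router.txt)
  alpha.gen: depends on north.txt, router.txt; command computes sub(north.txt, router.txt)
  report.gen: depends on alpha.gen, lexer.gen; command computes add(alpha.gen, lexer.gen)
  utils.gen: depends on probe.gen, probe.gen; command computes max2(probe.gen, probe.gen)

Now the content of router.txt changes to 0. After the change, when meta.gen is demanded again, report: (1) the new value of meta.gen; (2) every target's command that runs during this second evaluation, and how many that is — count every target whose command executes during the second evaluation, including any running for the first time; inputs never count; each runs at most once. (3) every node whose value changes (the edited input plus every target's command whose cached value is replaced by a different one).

New value of meta.gen: 9.
Target commands that run: alpha.gen, lexer.gen, meta.gen — 3 in total.
Values that change: alpha.gen, lexer.gen, meta.gen, router.txt.

First evaluation (everything demanded from the output):
  alpha.gen = sub(3, 1) = 2
  lexer.gen = mul(2, 3) = 6
  meta.gen = absv(6) = 6

Propagation after the edit:
  alpha.gen: runs — router.txt 1->0; result 3.
  lexer.gen: runs — alpha.gen 2->3; result 9.
  meta.gen: runs — lexer.gen 6->9; result 9.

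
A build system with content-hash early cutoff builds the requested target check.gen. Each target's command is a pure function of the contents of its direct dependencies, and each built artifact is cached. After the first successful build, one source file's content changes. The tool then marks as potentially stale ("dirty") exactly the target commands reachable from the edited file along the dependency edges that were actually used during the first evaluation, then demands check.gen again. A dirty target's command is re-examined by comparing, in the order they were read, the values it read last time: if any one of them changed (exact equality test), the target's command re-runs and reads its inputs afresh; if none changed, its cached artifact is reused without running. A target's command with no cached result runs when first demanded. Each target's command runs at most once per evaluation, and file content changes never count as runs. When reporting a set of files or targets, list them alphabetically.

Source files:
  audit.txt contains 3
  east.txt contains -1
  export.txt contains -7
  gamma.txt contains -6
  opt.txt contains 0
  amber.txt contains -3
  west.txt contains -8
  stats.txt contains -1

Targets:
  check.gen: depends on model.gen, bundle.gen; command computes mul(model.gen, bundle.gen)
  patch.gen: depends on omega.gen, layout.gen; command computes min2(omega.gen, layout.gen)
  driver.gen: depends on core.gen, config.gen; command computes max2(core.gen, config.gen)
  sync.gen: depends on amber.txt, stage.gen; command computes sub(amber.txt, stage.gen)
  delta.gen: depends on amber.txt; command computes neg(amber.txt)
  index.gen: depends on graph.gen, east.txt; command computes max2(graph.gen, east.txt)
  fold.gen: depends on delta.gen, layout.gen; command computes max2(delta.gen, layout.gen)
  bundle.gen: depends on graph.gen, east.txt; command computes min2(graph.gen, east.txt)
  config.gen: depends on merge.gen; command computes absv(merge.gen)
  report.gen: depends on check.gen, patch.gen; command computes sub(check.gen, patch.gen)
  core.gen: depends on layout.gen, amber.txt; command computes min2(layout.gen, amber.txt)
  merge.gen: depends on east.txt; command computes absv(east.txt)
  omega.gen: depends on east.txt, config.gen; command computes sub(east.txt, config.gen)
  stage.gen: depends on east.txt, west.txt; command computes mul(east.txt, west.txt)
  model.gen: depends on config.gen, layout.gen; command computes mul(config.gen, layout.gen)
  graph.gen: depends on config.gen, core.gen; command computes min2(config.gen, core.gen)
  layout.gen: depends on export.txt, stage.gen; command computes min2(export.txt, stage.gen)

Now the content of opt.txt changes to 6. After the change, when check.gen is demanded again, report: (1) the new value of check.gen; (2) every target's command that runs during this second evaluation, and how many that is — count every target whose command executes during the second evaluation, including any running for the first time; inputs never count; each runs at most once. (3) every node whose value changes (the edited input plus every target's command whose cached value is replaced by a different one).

New value of check.gen: 49.
Target commands that run: none — 0 in total.
Values that change: opt.txt.
Key observation: opt.txt is never demanded by the output, so the edit triggers no recomputation at all.

First evaluation (everything demanded from the output):
  merge.gen = absv(-1) = 1
  config.gen = absv(1) = 1
  stage.gen = mul(-1, -8) = 8
  layout.gen = min2(-7, 8) = -7
  core.gen = min2(-7, -3) = -7
  graph.gen = min2(1, -7) = -7
  bundle.gen = min2(-7, -1) = -7
  model.gen = mul(1, -7) = -7
  check.gen = mul(-7, -7) = 49

Propagation after the edit:
  opt.txt feeds no computation that the output demands — nothing is marked dirty and nothing runs.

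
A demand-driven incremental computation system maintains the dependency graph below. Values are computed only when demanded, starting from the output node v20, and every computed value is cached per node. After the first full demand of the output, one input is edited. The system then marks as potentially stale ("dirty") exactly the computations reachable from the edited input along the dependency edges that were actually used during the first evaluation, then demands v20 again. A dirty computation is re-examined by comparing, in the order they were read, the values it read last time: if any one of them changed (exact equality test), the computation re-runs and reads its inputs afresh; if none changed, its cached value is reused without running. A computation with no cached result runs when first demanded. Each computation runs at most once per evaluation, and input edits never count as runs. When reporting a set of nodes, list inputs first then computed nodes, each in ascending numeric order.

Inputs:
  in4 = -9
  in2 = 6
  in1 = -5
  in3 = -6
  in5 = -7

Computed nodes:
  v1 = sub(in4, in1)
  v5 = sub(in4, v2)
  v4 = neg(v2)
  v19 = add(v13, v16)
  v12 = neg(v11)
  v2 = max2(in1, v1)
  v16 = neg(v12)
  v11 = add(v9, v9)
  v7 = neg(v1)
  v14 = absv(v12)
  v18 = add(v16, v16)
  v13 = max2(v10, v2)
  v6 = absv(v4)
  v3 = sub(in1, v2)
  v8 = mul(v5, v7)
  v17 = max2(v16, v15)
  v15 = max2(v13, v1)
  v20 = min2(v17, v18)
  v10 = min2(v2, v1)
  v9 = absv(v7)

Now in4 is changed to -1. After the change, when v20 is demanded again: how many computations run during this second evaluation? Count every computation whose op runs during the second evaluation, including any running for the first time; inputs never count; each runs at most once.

First evaluation (everything demanded from the output):
  v1 = sub(-9, -5) = -4
  v2 = max2(-5, -4) = -4
  v7 = neg(-4) = 4
  v9 = absv(4) = 4
  v10 = min2(-4, -4) = -4
  v11 = add(4, 4) = 8
  v12 = neg(8) = -8
  v13 = max2(-4, -4) = -4
  v15 = max2(-4, -4) = -4
  v16 = neg(-8) = 8
  v17 = max2(8, -4) = 8
  v18 = add(8, 8) = 16
  v20 = min2(8, 16) = 8

Propagation after the edit:
  v1: runs — in4 -9->-1; result 4.
  v2: runs — v1 -4->4; result 4.
  v7: runs — v1 -4->4; result -4.
  v9: runs — v7 4->-4; result 4 (same value as before).
  v10: runs — v2 -4->4; v1 -4->4; result 4.
  v11: checked — values it read are unchanged (v9 unchanged, v9 unchanged); reused cached 8 without running.
  v12: checked — values it read are unchanged (v11 unchanged); reused cached -8 without running.
  v13: runs — v10 -4->4; v2 -4->4; result 4.
  v15: runs — v13 -4->4; v1 -4->4; result 4.
  v16: checked — values it read are unchanged (v12 unchanged); reused cached 8 without running.
  v17: runs — v15 -4->4; result 8 (same value as before).
  v18: checked — values it read are unchanged (v16 unchanged, v16 unchanged); reused cached 16 without running.
  v20: checked — values it read are unchanged (v17 unchanged, v18 unchanged); reused cached 8 without running.

Key observation: the cutoff stops propagation at v11 — its inputs' values are unchanged, so it reuses its cache.

Computations that run: v1, v2, v7, v9, v10, v13, v15, v17 — 8 in total.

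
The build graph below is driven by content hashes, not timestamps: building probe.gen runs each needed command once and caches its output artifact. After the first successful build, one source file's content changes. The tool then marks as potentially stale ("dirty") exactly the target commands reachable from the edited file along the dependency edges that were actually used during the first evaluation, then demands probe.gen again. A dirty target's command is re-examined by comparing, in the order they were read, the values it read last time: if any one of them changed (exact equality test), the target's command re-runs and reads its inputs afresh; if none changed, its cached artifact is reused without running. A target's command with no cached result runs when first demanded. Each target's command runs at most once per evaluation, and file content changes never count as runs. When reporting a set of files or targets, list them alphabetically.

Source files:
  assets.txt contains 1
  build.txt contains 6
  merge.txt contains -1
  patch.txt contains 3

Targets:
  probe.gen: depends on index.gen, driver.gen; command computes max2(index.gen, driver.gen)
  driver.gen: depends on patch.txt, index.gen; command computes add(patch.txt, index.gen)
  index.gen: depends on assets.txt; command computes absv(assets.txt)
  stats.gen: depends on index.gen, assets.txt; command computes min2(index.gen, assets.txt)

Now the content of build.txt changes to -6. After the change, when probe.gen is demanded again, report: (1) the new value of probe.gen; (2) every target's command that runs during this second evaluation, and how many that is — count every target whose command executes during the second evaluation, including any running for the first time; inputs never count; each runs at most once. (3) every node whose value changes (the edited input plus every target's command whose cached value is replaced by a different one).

Initial pass — values computed on the first demand:
  index.gen = absv(1) = 1
  driver.gen = add(3, 1) = 4
  probe.gen = max2(1, 4) = 4

Second demand — change propagation:
  no demanded computation ever read build.txt, so the edit dirties nothing and nothing runs.

The important point: nothing the output needs ever reads build.txt, so the edit is invisible to it.

probe.gen now evaluates to 4.
Run set: none (0 run).
Changed values: build.txt.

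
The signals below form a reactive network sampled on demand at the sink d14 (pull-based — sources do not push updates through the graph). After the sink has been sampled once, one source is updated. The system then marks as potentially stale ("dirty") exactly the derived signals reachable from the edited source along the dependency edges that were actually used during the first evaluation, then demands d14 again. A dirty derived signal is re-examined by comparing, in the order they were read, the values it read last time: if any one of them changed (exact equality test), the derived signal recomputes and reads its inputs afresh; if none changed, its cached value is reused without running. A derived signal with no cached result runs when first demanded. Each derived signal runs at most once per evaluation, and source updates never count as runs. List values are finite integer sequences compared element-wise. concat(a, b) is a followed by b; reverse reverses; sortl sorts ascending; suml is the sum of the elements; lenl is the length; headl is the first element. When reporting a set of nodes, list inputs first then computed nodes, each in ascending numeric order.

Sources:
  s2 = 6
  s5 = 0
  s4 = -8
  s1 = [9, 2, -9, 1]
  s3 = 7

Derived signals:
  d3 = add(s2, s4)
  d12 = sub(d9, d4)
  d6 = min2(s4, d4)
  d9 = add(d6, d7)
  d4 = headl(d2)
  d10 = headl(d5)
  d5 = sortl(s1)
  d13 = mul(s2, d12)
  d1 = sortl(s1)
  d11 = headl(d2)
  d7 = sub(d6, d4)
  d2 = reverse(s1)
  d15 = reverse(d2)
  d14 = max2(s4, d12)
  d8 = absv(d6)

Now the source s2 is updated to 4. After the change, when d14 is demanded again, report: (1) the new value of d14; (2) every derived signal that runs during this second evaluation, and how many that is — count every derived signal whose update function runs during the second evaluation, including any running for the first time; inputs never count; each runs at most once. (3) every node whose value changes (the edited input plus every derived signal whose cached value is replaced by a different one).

d14 now evaluates to -8.
Run set: none (0 run).
Changed values: s2.
The important point: nothing the output needs ever reads s2, so the edit is invisible to it.

Initial pass — values computed on the first demand:
  d2 = reverse([9, 2, -9, 1]) = [1, -9, 2, 9]
  d4 = headl([1, -9, 2, 9]) = 1
  d6 = min2(-8, 1) = -8
  d7 = sub(-8, 1) = -9
  d9 = add(-8, -9) = -17
  d12 = sub(-17, 1) = -18
  d14 = max2(-8, -18) = -8

Second demand — change propagation:
  no demanded computation ever read s2, so the edit dirties nothing and nothing runs.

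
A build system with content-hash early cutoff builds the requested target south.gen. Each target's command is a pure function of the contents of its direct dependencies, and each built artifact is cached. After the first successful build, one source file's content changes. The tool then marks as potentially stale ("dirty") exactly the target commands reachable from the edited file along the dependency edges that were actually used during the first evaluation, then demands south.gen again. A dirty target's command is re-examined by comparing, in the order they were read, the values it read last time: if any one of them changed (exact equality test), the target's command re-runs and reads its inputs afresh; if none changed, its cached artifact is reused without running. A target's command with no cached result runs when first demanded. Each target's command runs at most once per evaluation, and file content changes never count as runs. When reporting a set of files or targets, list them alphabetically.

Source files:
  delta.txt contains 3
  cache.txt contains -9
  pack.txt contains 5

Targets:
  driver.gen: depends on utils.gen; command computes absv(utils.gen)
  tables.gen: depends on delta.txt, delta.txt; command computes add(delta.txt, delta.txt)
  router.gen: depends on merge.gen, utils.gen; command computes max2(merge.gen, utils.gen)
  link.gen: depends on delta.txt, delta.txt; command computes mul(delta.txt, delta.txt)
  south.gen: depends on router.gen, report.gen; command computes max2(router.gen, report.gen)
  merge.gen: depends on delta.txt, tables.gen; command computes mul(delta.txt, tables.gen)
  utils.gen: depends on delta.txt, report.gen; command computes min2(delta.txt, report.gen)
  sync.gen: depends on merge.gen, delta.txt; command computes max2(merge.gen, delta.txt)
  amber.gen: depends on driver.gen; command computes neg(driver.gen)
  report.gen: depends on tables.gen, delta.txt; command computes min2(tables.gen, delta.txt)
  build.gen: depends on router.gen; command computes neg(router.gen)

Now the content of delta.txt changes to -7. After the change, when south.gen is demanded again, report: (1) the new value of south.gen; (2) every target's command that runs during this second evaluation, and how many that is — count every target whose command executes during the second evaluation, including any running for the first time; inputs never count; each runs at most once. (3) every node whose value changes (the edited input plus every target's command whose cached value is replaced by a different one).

New value of south.gen: 98.
Target commands that run: merge.gen, report.gen, router.gen, south.gen, tables.gen, utils.gen — 6 in total.
Values that change: delta.txt, merge.gen, report.gen, router.gen, south.gen, tables.gen, utils.gen.

First evaluation (everything demanded from the output):
  tables.gen = add(3, 3) = 6
  merge.gen = mul(3, 6) = 18
  report.gen = min2(6, 3) = 3
  utils.gen = min2(3, 3) = 3
  router.gen = max2(18, 3) = 18
  south.gen = max2(18, 3) = 18

Propagation after the edit:
  tables.gen: runs — delta.txt 3->-7; delta.txt 3->-7; result -14.
  merge.gen: runs — delta.txt 3->-7; tables.gen 6->-14; result 98.
  report.gen: runs — tables.gen 6->-14; delta.txt 3->-7; result -14.
  utils.gen: runs — delta.txt 3->-7; report.gen 3->-14; result -14.
  router.gen: runs — merge.gen 18->98; utils.gen 3->-14; result 98.
  south.gen: runs — router.gen 18->98; report.gen 3->-14; result 98.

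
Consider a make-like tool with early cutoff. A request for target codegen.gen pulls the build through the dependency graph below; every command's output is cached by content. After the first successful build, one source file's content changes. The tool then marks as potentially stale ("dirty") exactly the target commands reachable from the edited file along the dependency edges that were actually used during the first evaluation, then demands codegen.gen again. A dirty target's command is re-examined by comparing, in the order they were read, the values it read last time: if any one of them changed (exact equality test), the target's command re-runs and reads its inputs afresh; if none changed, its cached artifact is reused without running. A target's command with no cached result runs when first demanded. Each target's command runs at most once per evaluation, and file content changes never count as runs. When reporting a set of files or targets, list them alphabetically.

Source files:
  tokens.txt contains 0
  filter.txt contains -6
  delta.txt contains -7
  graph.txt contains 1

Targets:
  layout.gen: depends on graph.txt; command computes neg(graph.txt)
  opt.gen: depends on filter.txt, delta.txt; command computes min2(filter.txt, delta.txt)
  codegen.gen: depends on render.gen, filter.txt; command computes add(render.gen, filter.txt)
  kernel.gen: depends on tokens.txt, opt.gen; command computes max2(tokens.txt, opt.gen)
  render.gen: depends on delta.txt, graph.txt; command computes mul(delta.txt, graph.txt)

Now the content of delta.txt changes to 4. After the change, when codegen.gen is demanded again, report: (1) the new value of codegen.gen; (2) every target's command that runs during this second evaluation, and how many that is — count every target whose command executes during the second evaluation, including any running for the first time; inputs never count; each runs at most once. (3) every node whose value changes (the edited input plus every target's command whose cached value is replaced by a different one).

First demand of the output computes:
  render.gen = mul(-7, 1) = -7
  codegen.gen = add(-7, -6) = -13

After the edit, cleaning proceeds:
  render.gen: a read changed (delta.txt -7->4) — executes, giving 4.
  codegen.gen: a read changed (render.gen -7->4) — executes, giving -2.

Demanding codegen.gen again yields -2.
2 target commands run: codegen.gen, render.gen.
The nodes whose values change: codegen.gen, delta.txt, render.gen.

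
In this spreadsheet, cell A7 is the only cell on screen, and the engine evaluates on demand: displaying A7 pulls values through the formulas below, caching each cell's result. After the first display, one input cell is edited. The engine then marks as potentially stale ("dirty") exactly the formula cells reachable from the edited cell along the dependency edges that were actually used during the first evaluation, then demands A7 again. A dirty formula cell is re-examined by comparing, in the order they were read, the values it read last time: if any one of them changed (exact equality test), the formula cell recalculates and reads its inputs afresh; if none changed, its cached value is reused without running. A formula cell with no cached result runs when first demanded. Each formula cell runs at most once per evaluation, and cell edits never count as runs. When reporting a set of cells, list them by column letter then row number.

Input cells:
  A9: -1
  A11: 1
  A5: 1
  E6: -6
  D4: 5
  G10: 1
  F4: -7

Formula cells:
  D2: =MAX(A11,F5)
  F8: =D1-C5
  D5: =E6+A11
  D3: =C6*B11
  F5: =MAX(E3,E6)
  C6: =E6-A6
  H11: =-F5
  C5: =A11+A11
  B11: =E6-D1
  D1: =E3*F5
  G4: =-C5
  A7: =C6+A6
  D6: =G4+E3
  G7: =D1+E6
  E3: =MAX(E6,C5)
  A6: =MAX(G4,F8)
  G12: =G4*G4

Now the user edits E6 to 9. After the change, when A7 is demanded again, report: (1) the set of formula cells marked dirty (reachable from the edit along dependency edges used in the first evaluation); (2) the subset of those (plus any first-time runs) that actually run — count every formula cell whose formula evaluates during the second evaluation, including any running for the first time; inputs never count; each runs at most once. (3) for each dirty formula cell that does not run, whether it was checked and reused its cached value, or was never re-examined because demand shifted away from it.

Dirty set: A6, A7, C6, D1, E3, F5, F8.
Run set: A6, A7, C6, D1, E3, F5, F8 (7 run).
All dirty formula cells ended up running.

Initial pass — values computed on the first demand:
  C5 = 1 + 1 = 2
  E3 = MAX(-6, 2) = 2
  F5 = MAX(2, -6) = 2
  D1 = 2 * 2 = 4
  F8 = 4 - 2 = 2
  G4 = -(2) = -2
  A6 = MAX(-2, 2) = 2
  C6 = -6 - 2 = -8
  A7 = -8 + 2 = -6

Second demand — change propagation:
  E3: re-runs because E6 -6->9; new result 9.
  F5: re-runs because E3 2->9; E6 -6->9; new result 9.
  D1: re-runs because E3 2->9; F5 2->9; new result 81.
  F8: re-runs because D1 4->81; new result 79.
  A6: re-runs because F8 2->79; new result 79.
  C6: re-runs because E6 -6->9; A6 2->79; new result -70.
  A7: re-runs because C6 -8->-70; A6 2->79; new result 9.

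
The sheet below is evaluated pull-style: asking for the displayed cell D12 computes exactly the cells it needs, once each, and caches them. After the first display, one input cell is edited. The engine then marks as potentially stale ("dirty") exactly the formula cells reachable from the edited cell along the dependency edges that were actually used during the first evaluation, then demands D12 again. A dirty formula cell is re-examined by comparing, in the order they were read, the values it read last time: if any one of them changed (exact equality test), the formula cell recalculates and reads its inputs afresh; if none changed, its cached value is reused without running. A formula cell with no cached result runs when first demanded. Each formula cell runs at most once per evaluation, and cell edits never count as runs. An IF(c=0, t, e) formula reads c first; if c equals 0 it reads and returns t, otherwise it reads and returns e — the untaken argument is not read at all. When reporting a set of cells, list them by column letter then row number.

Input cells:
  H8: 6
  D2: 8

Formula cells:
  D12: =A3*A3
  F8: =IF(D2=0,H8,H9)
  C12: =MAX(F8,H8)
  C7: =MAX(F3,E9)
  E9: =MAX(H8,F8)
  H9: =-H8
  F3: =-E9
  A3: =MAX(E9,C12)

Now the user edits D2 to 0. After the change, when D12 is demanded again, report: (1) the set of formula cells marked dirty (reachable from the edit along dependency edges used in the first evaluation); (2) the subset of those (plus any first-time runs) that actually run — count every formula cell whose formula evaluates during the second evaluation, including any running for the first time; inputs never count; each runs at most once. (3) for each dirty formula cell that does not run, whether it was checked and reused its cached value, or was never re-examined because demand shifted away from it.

The edit dirties: A3, C12, D12, E9, F8.
3 formula cells run: C12, E9, F8.
Cache hits after checking: A3, D12.
Note where the cutoff bites: A3 is checked, finds nothing changed, and keeps its cache.

First demand of the output computes:
  H9 = -(6) = -6
  F8 = IF(D2=0: D2=8 -> else branch H9) = -6
  C12 = MAX(-6, 6) = 6
  E9 = MAX(6, -6) = 6
  A3 = MAX(6, 6) = 6
  D12 = 6 * 6 = 36

After the edit, cleaning proceeds:
  F8: a read changed (D2 8->0) — executes, giving 6.
  C12: a read changed (F8 -6->6) — executes, giving 6 — identical to its old value.
  E9: a read changed (F8 -6->6) — executes, giving 6 — identical to its old value.
  A3: dirty, but its reads are unchanged (E9 unchanged, C12 unchanged); cached 6 stands.
  D12: dirty, but its reads are unchanged (A3 unchanged, A3 unchanged); cached 36 stands.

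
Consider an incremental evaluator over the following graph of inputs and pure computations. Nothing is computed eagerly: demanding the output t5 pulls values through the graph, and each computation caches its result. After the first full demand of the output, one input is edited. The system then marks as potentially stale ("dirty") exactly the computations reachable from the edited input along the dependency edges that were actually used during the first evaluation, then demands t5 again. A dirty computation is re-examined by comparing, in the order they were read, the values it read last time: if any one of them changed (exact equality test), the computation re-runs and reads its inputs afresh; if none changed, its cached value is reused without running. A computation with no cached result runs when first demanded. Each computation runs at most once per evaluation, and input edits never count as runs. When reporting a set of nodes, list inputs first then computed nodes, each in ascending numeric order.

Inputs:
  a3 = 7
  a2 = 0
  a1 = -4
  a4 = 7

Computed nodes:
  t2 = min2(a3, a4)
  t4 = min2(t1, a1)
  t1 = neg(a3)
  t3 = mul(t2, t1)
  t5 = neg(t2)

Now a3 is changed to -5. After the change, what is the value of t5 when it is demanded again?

Initial pass — values computed on the first demand:
  t2 = min2(7, 7) = 7
  t5 = neg(7) = -7

Second demand — change propagation:
  t2: re-runs because a3 7->-5; new result -5.
  t5: re-runs because t2 7->-5; new result 5.

t5 now evaluates to 5.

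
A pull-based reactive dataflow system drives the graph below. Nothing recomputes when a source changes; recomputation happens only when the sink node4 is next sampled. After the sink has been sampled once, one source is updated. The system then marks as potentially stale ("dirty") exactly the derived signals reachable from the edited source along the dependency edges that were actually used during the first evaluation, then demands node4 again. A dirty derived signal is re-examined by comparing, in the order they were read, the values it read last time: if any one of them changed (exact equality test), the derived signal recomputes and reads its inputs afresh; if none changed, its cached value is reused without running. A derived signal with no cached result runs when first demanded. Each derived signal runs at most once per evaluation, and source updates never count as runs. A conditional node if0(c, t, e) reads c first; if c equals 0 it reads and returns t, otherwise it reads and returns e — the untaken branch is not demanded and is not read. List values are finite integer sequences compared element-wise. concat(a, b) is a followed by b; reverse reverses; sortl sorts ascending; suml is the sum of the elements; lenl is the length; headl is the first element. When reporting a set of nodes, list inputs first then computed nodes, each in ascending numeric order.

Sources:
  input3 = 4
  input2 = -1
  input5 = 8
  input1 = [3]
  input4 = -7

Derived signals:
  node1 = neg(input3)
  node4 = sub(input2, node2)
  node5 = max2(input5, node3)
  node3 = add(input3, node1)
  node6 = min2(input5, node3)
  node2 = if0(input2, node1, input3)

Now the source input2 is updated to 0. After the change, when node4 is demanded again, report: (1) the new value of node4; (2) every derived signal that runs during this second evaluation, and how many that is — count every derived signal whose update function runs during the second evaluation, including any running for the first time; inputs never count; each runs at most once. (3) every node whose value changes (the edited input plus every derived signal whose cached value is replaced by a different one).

New value of node4: 4.
Derived signals that run: node1, node2, node4 — 3 in total.
Values that change: input2, node2, node4.
Key observation: a condition flipped, so demand reaches new nodes — node1 runs for the first time.

First evaluation (everything demanded from the output):
  node2 = if0(input2=-1 -> else branch input3) = 4
  node4 = sub(-1, 4) = -5

Propagation after the edit:
  node1: demanded for the first time — runs, produces -4.
  node2: runs — input2 -1->0; result -4.
  node4: runs — input2 -1->0; node2 4->-4; result 4.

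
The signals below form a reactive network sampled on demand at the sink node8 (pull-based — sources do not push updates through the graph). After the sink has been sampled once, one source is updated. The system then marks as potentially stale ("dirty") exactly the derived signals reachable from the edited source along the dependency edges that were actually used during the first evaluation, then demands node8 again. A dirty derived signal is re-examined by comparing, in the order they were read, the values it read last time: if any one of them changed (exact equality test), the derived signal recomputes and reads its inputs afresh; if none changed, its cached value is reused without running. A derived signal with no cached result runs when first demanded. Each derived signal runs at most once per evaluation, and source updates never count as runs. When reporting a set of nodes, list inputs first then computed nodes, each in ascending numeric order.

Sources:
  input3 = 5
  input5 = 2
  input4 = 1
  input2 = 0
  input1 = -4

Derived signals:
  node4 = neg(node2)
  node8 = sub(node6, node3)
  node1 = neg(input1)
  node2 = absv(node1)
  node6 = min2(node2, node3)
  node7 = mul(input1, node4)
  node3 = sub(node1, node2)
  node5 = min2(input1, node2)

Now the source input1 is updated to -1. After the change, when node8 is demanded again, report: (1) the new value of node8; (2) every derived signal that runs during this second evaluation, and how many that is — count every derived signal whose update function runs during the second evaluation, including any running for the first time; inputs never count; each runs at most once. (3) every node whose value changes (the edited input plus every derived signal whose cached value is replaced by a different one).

Initial pass — values computed on the first demand:
  node1 = neg(-4) = 4
  node2 = absv(4) = 4
  node3 = sub(4, 4) = 0
  node6 = min2(4, 0) = 0
  node8 = sub(0, 0) = 0

Second demand — change propagation:
  node1: re-runs because input1 -4->-1; new result 1.
  node2: re-runs because node1 4->1; new result 1.
  node3: re-runs because node1 4->1; node2 4->1; new result 0 (unchanged).
  node6: re-runs because node2 4->1; new result 0 (unchanged).
  node8: re-examined; everything it read last time is the same (node6 unchanged, node3 unchanged) — cache 0 kept, no run.

The important point: at node8 every value read last time is unchanged, so the dirty flag clears without a run.

node8 now evaluates to 0.
Run set: node1, node2, node3, node6 (4 run).
Changed values: input1, node1, node2.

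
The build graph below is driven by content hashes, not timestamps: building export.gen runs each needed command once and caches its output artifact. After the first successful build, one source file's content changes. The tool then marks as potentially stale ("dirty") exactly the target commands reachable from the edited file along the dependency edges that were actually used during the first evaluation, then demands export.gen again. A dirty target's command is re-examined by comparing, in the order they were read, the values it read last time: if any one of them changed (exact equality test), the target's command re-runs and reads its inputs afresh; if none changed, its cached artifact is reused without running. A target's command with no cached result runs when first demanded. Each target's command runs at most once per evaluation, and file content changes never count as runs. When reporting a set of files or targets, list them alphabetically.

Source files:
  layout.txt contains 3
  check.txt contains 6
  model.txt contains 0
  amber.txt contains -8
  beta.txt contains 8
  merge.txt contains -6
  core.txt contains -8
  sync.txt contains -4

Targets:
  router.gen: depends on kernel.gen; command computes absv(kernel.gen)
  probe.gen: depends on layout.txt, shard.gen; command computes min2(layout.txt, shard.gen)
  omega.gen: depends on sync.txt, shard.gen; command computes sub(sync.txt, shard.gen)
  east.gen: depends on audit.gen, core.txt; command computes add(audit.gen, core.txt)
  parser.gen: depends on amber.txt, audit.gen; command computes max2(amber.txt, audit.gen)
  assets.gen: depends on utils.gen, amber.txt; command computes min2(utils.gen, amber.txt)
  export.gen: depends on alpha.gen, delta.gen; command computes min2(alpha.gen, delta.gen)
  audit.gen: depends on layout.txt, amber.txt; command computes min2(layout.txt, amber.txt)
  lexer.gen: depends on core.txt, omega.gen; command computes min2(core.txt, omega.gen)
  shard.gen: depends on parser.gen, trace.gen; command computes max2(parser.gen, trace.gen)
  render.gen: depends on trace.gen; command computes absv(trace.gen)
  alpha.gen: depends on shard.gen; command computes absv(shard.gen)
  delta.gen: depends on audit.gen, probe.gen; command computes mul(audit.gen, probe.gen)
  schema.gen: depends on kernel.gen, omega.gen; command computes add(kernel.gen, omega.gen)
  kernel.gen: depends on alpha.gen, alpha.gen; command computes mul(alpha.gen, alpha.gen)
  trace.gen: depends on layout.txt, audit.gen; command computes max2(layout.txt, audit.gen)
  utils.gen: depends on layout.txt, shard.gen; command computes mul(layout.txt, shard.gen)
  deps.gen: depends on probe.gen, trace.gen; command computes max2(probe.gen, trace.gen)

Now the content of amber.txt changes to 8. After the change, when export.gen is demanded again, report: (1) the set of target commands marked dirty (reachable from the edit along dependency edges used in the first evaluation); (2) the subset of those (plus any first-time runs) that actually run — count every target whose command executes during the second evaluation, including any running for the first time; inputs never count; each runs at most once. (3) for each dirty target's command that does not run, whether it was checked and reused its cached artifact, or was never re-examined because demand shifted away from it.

Dirty set: alpha.gen, audit.gen, delta.gen, export.gen, parser.gen, probe.gen, shard.gen, trace.gen.
Run set: alpha.gen, audit.gen, delta.gen, export.gen, parser.gen, probe.gen, shard.gen, trace.gen (8 run).
All dirty target commands ended up running.

Initial pass — values computed on the first demand:
  audit.gen = min2(3, -8) = -8
  parser.gen = max2(-8, -8) = -8
  trace.gen = max2(3, -8) = 3
  shard.gen = max2(-8, 3) = 3
  alpha.gen = absv(3) = 3
  probe.gen = min2(3, 3) = 3
  delta.gen = mul(-8, 3) = -24
  export.gen = min2(3, -24) = -24

Second demand — change propagation:
  audit.gen: re-runs because amber.txt -8->8; new result 3.
  parser.gen: re-runs because amber.txt -8->8; audit.gen -8->3; new result 8.
  trace.gen: re-runs because audit.gen -8->3; new result 3 (unchanged).
  shard.gen: re-runs because parser.gen -8->8; new result 8.
  alpha.gen: re-runs because shard.gen 3->8; new result 8.
  probe.gen: re-runs because shard.gen 3->8; new result 3 (unchanged).
  delta.gen: re-runs because audit.gen -8->3; new result 9.
  export.gen: re-runs because alpha.gen 3->8; delta.gen -24->9; new result 8.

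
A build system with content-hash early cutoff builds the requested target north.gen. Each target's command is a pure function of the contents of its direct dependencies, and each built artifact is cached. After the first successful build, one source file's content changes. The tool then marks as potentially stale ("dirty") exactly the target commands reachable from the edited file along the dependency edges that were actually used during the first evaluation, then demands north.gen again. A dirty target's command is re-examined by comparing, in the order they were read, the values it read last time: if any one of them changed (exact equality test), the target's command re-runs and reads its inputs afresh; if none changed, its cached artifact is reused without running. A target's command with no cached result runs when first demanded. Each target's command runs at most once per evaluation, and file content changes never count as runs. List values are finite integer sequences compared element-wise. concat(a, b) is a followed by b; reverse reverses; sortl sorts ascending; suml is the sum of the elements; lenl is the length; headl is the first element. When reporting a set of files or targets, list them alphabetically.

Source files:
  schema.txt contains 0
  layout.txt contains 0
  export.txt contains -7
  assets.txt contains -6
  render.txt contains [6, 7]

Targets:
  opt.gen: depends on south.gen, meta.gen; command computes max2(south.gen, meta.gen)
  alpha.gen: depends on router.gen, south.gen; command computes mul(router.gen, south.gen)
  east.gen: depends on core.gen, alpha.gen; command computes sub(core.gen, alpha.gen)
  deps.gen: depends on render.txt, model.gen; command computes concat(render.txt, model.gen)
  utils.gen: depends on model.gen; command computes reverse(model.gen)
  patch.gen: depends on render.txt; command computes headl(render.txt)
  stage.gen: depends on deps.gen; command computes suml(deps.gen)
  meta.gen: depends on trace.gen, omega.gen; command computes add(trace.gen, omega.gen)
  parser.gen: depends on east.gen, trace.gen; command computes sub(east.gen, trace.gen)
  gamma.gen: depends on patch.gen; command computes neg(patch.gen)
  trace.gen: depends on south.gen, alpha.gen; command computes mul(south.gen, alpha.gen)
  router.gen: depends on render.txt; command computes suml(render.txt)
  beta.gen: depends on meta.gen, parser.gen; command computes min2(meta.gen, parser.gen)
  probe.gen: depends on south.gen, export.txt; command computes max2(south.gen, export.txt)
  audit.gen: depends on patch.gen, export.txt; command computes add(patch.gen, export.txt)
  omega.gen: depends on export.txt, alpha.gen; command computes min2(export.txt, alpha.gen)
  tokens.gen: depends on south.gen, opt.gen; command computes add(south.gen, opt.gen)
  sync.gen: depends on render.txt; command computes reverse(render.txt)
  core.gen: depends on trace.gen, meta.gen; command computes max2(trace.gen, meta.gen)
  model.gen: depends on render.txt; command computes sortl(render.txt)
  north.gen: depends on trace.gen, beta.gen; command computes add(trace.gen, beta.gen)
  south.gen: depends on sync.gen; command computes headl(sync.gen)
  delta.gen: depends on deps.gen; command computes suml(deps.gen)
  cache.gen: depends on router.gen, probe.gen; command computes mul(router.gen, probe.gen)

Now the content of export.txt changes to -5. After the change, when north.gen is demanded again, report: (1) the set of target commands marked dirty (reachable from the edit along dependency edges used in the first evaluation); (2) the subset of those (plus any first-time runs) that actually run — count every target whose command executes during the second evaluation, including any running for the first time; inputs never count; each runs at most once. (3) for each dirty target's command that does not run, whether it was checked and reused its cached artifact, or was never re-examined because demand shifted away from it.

Marked dirty: beta.gen, core.gen, east.gen, meta.gen, north.gen, omega.gen, parser.gen.
Target commands that run: beta.gen, core.gen, meta.gen, omega.gen — 4 in total.
Checked but reused from cache: east.gen, north.gen, parser.gen.
Key observation: the cutoff stops propagation at east.gen — its inputs' values are unchanged, so it reuses its cache.

First evaluation (everything demanded from the output):
  router.gen = suml([6, 7]) = 13
  sync.gen = reverse([6, 7]) = [7, 6]
  south.gen = headl([7, 6]) = 7
  alpha.gen = mul(13, 7) = 91
  omega.gen = min2(-7, 91) = -7
  trace.gen = mul(7, 91) = 637
  meta.gen = add(637, -7) = 630
  core.gen = max2(637, 630) = 637
  east.gen = sub(637, 91) = 546
  parser.gen = sub(546, 637) = -91
  beta.gen = min2(630, -91) = -91
  north.gen = add(637, -91) = 546

Propagation after the edit:
  omega.gen: runs — export.txt -7->-5; result -5.
  meta.gen: runs — omega.gen -7->-5; result 632.
  core.gen: runs — meta.gen 630->632; result 637 (same value as before).
  east.gen: checked — values it read are unchanged (core.gen unchanged, alpha.gen unchanged); reused cached 546 without running.
  parser.gen: checked — values it read are unchanged (east.gen unchanged, trace.gen unchanged); reused cached -91 without running.
  beta.gen: runs — meta.gen 630->632; result -91 (same value as before).
  north.gen: checked — values it read are unchanged (trace.gen unchanged, beta.gen unchanged); reused cached 546 without running.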